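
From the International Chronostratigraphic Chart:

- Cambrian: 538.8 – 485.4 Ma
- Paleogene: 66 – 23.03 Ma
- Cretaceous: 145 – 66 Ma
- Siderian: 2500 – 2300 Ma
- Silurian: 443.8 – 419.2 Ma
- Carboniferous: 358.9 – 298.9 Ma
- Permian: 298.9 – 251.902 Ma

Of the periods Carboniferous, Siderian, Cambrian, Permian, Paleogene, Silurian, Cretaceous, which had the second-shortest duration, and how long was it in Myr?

Paleogene, 42.97 million years

Durations: Carboniferous 60; Siderian 200; Cambrian 53.4; Permian 46.998; Paleogene 42.97; Silurian 24.6; Cretaceous 79 Myr.
Sorted shortest-first: Silurian (24.6), Paleogene (42.97), Permian (46.998), Cambrian (53.4), Carboniferous (60), Cretaceous (79), Siderian (200).
The second shortest is Paleogene at 42.97 Myr.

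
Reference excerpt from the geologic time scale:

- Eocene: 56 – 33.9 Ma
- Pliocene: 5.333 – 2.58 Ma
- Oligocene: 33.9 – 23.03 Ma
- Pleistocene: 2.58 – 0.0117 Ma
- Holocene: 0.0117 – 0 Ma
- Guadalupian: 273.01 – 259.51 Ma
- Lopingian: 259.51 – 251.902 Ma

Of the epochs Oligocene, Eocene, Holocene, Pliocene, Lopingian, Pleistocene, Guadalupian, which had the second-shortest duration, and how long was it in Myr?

Durations: Oligocene 10.87; Eocene 22.1; Holocene 0.0117; Pliocene 2.753; Lopingian 7.608; Pleistocene 2.5683; Guadalupian 13.5 Myr.
Sorted shortest-first: Holocene (0.0117), Pleistocene (2.5683), Pliocene (2.753), Lopingian (7.608), Oligocene (10.87), Guadalupian (13.5), Eocene (22.1).
The second shortest is Pleistocene at 2.5683 Myr.

Pleistocene, 2.5683 million years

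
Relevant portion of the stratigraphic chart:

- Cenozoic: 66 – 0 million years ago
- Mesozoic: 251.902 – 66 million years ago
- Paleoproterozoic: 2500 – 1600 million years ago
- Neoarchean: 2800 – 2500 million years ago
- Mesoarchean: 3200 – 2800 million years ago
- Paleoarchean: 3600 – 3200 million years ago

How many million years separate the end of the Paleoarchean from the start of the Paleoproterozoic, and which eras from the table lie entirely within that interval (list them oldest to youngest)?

700 million years; Mesoarchean, Neoarchean

The Paleoarchean closes at 3200 Ma and the Paleoproterozoic opens at 2500 Ma, so the interval is 3200 − 2500 = 700 Myr.
An era fits inside if it starts at or after 3200 Ma and ends at or before 2500 Ma; oldest first that gives Mesoarchean, Neoarchean.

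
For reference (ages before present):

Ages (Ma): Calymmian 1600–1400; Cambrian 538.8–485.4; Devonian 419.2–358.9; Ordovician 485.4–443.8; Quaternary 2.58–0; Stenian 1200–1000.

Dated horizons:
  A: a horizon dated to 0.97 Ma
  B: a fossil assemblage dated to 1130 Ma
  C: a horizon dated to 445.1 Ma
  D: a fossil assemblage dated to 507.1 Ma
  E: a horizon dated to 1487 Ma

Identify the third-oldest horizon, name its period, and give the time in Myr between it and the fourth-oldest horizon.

Larger Ma means older, so oldest first: E 1487 > B 1130 > D 507.1 > C 445.1 > A 0.97.
Counting 3 along gives D (507.1 Ma); the excerpt puts that inside the Cambrian, 538.8–485.4 Ma.
Next in line is C (445.1 Ma), and 507.1 − 445.1 = 62 Myr.

D, in the Cambrian; 62 million years to C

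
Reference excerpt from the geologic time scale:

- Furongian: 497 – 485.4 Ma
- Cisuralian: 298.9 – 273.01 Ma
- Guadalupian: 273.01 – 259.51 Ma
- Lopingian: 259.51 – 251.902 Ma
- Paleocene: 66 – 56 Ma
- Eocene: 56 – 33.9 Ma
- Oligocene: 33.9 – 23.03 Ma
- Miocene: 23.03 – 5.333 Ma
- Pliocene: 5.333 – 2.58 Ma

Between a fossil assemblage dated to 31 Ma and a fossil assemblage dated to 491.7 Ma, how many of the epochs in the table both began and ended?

491.7 Ma sits inside the Furongian (497–485.4) and 31 Ma inside the Oligocene (33.9–23.03); neither of those is wholly between the two dates.
The listed epochs lying completely between them are Cisuralian, Guadalupian, Lopingian, Paleocene, Eocene — 5 in all.

5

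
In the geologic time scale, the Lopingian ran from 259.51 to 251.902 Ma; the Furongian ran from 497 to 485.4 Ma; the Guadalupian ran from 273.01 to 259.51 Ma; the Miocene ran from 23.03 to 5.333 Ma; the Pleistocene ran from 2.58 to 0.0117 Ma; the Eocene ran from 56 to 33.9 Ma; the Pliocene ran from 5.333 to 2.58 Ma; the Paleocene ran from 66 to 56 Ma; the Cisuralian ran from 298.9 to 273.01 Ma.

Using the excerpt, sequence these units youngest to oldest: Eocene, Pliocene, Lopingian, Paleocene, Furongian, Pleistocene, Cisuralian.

Pleistocene, Pliocene, Eocene, Paleocene, Lopingian, Cisuralian, Furongian

The oldest of these is Furongian (starts 497 Ma) and the youngest is Pleistocene (ends 0.0117 Ma).
In between, by decreasing start age: Cisuralian (298.9), Lopingian (259.51), Paleocene (66), Eocene (56), Pliocene (5.333).
Listing youngest first means reversing that sequence.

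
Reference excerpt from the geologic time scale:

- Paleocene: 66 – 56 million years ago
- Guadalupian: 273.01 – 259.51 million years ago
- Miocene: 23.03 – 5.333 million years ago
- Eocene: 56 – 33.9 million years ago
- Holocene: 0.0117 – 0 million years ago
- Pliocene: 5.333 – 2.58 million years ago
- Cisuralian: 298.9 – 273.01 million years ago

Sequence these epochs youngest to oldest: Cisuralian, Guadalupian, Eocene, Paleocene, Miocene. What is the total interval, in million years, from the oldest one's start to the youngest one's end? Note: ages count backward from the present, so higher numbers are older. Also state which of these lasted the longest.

Start ages (Ma): Cisuralian 298.9, Guadalupian 273.01, Paleocene 66, Eocene 56, Miocene 23.03.
Ordered youngest to oldest: Miocene, Eocene, Paleocene, Guadalupian, Cisuralian.
Span = 298.9 − 5.333 = 293.567 Myr.
Durations: Eocene 22.1, Miocene 17.697, Guadalupian 13.5, Paleocene 10, Cisuralian 25.89 → longest is Cisuralian (25.89 Myr).

Miocene, Eocene, Paleocene, Guadalupian, Cisuralian; total span 293.567 Myr; longest is Cisuralian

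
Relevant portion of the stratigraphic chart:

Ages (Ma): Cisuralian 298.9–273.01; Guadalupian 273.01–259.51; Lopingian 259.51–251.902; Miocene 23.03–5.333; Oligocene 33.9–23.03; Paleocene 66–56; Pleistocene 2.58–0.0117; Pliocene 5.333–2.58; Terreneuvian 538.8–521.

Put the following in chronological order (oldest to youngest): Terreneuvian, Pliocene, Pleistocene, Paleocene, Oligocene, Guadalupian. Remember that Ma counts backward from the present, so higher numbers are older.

Sorting by start age (descending Ma, since larger Ma = older): Terreneuvian began 538.8, Guadalupian began 273.01, Paleocene began 66, Oligocene began 33.9, Pliocene began 5.333, Pleistocene began 2.58.

Terreneuvian, then Guadalupian, then Paleocene, then Oligocene, then Pliocene, then Pleistocene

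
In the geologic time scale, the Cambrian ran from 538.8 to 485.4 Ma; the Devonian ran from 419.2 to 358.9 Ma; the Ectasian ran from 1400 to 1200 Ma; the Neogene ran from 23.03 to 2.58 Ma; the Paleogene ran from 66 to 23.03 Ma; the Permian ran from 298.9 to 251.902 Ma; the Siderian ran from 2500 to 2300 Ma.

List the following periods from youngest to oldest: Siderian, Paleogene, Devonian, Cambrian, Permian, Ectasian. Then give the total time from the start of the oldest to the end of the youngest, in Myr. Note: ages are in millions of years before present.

Paleogene, Permian, Devonian, Cambrian, Ectasian, Siderian; total span 2476.97 Myr

From the excerpt: Siderian 2500–2300; Paleogene 66–23.03; Devonian 419.2–358.9; Cambrian 538.8–485.4; Permian 298.9–251.902; Ectasian 1400–1200 (Ma).
Larger Ma is earlier, so the oldest is Siderian and the youngest is Paleogene; youngest to oldest: Paleogene, Permian, Devonian, Cambrian, Ectasian, Siderian.
Oldest start 2500 minus youngest end 23.03 gives 2476.97 Myr overall.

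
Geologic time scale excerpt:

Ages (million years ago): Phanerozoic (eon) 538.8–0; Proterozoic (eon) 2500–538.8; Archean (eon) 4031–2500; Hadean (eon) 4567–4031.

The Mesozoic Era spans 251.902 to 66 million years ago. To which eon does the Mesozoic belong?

The Mesozoic (251.902–66 Ma) lies entirely within 538.8–0 Ma, the Phanerozoic Eon.

Phanerozoic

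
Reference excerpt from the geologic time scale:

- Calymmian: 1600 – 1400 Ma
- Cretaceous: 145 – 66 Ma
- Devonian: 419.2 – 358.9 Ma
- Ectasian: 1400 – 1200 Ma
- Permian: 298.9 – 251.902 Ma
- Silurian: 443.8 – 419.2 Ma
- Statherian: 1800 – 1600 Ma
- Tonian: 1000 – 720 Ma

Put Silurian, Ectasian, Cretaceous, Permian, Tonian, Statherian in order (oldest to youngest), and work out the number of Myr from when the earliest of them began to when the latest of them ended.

Start ages (Ma): Statherian 1800, Ectasian 1400, Tonian 1000, Silurian 443.8, Permian 298.9, Cretaceous 145.
Ordered oldest to youngest: Statherian, Ectasian, Tonian, Silurian, Permian, Cretaceous.
Span = 1800 − 66 = 1734 Myr.

Statherian, Ectasian, Tonian, Silurian, Permian, Cretaceous; total span 1734 Myr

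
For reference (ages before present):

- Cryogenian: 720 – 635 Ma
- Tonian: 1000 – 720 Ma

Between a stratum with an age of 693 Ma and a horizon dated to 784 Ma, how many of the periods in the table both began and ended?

The older date is 784 Ma and the younger is 693 Ma.
No period both begins after 784 Ma and ends before 693 Ma, so the count is 0.

0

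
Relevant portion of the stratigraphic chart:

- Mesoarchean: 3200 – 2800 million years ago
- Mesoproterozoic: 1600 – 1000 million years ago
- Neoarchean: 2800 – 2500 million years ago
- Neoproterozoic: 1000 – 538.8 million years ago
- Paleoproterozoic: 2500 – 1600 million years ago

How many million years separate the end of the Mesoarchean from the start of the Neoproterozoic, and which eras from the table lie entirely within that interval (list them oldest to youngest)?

1800 million years; Neoarchean, Paleoproterozoic, Mesoproterozoic

The Mesoarchean closes at 2800 Ma and the Neoproterozoic opens at 1000 Ma, so the interval is 2800 − 1000 = 1800 Myr.
An era fits inside if it starts at or after 2800 Ma and ends at or before 1000 Ma; oldest first that gives Neoarchean, Paleoproterozoic, Mesoproterozoic.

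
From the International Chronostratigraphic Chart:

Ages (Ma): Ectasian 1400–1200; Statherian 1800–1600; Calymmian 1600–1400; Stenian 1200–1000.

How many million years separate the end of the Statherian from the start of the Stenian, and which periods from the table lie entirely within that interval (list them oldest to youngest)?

400 million years; Calymmian, Ectasian

The Statherian closes at 1600 Ma and the Stenian opens at 1200 Ma, so the interval is 1600 − 1200 = 400 Myr.
A period fits inside if it starts at or after 1600 Ma and ends at or before 1200 Ma; oldest first that gives Calymmian, Ectasian.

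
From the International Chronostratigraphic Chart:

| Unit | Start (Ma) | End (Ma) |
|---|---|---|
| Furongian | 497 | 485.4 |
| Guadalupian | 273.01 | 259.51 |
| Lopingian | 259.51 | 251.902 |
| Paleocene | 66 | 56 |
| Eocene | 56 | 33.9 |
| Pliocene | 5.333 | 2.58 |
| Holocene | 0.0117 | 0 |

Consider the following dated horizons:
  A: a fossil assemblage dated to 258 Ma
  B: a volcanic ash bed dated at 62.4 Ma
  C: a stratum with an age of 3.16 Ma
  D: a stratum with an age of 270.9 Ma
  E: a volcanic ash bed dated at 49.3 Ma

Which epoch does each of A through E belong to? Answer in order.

A: 258 Ma lies in 259.51–251.902 Ma, so Lopingian.
B: 62.4 Ma lies in 66–56 Ma, so Paleocene.
C: 3.16 Ma lies in 5.333–2.58 Ma, so Pliocene.
D: 270.9 Ma lies in 273.01–259.51 Ma, so Guadalupian.
E: 49.3 Ma lies in 56–33.9 Ma, so Eocene.

A — Lopingian; B — Paleocene; C — Pliocene; D — Guadalupian; E — Eocene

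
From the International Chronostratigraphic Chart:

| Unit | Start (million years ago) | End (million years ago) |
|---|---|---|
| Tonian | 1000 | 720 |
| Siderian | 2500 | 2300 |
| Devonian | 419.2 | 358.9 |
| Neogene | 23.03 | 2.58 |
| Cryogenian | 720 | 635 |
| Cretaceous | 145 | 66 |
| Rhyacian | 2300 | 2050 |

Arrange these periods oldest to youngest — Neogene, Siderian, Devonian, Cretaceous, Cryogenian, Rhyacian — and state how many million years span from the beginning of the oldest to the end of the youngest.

Siderian → Rhyacian → Cryogenian → Devonian → Cretaceous → Neogene; total span 2497.42 Myr

Start ages (Ma): Siderian 2500, Rhyacian 2300, Cryogenian 720, Devonian 419.2, Cretaceous 145, Neogene 23.03.
Ordered oldest to youngest: Siderian, Rhyacian, Cryogenian, Devonian, Cretaceous, Neogene.
Span = 2500 − 2.58 = 2497.42 Myr.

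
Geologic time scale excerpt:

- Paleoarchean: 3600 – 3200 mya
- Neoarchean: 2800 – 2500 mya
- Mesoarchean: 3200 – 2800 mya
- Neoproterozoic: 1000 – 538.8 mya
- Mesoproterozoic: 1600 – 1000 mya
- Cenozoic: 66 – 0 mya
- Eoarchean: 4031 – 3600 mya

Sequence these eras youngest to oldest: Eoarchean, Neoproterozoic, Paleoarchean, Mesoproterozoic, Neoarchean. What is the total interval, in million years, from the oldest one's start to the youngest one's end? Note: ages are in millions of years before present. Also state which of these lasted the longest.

Neoproterozoic → Mesoproterozoic → Neoarchean → Paleoarchean → Eoarchean; total span 3492.2 Myr; longest is Mesoproterozoic

From the excerpt: Eoarchean 4031–3600; Neoproterozoic 1000–538.8; Paleoarchean 3600–3200; Mesoproterozoic 1600–1000; Neoarchean 2800–2500 (Ma).
Larger Ma is earlier, so the oldest is Eoarchean and the youngest is Neoproterozoic; youngest to oldest: Neoproterozoic, Mesoproterozoic, Neoarchean, Paleoarchean, Eoarchean.
Oldest start 4031 minus youngest end 538.8 gives 3492.2 Myr overall.
Individual lengths (start − end): Eoarchean 431; Paleoarchean 400; Neoproterozoic 461.2; Mesoproterozoic 600; Neoarchean 300. The largest is Mesoproterozoic at 600 Myr.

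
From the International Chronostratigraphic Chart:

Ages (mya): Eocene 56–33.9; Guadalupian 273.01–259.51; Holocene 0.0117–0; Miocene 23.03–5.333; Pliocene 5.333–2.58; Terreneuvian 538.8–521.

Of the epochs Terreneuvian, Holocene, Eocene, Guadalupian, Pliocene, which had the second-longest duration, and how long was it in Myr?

Terreneuvian, 17.8 million years

Durations: Terreneuvian 17.8; Holocene 0.0117; Eocene 22.1; Guadalupian 13.5; Pliocene 2.753 Myr.
Sorted longest-first: Eocene (22.1), Terreneuvian (17.8), Guadalupian (13.5), Pliocene (2.753), Holocene (0.0117).
The second longest is Terreneuvian at 17.8 Myr.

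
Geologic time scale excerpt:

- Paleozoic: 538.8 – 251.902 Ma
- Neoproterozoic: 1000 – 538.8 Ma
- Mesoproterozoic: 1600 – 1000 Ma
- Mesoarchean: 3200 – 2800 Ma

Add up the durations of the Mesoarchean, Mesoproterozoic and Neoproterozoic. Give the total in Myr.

Duration is start − end for each: (3200 − 2800) + (1600 − 1000) + (1000 − 538.8).
That is 400 + 600 + 461.2, which totals 1461.2 million years.

1461.2 million years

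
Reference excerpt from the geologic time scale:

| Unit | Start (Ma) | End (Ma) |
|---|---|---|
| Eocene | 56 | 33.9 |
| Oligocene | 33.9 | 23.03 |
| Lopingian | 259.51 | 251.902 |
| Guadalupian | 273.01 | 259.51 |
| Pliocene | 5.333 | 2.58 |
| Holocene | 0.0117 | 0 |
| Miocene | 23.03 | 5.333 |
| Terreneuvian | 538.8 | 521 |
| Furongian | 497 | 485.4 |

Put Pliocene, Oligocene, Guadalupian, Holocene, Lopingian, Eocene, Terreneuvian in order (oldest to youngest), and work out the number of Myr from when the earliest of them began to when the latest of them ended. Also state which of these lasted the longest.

Start ages (Ma): Terreneuvian 538.8, Guadalupian 273.01, Lopingian 259.51, Eocene 56, Oligocene 33.9, Pliocene 5.333, Holocene 0.0117.
Ordered oldest to youngest: Terreneuvian, Guadalupian, Lopingian, Eocene, Oligocene, Pliocene, Holocene.
Span = 538.8 − 0 = 538.8 Myr.
Durations: Guadalupian 13.5, Holocene 0.0117, Terreneuvian 17.8, Lopingian 7.608, Pliocene 2.753, Oligocene 10.87, Eocene 22.1 → longest is Eocene (22.1 Myr).

Terreneuvian → Guadalupian → Lopingian → Eocene → Oligocene → Pliocene → Holocene; total span 538.8 Myr; longest is Eocene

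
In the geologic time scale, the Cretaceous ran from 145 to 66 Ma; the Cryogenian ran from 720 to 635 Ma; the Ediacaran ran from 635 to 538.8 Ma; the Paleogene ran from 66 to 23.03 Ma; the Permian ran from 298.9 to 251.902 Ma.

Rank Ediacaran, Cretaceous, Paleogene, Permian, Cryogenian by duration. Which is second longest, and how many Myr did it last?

Cryogenian, 85 million years

Start − end for each: Ediacaran 635 − 538.8 = 96.2; Cretaceous 145 − 66 = 79; Paleogene 66 − 23.03 = 42.97; Permian 298.9 − 251.902 = 46.998; Cryogenian 720 − 635 = 85.
Ranking these from longest: Ediacaran > Cryogenian > Cretaceous > Permian > Paleogene.
Position 2 in that ranking is Cryogenian, which lasted 85 Myr.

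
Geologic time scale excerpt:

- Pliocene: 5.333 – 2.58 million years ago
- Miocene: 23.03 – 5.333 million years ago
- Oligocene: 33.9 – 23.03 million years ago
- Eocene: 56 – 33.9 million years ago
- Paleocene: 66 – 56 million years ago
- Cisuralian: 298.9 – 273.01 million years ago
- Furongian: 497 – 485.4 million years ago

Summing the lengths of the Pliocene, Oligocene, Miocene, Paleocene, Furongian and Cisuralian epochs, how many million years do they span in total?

Duration is start − end for each: (5.333 − 2.58) + (33.9 − 23.03) + (23.03 − 5.333) + (66 − 56) + (497 − 485.4) + (298.9 − 273.01).
That is 2.753 + 10.87 + 17.697 + 10 + 11.6 + 25.89, which totals 78.81 million years.

78.81 million years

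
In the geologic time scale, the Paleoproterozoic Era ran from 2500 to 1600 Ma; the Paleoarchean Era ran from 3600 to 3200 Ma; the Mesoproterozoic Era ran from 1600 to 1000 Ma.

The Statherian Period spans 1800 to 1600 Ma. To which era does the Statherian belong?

Paleoproterozoic

The Statherian (1800–1600 Ma) lies entirely within 2500–1600 Ma, the Paleoproterozoic Era.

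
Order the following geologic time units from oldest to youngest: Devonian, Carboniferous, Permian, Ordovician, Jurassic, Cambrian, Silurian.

Cambrian → Ordovician → Silurian → Devonian → Carboniferous → Permian → Jurassic

Era membership (oldest first within each) — Paleozoic: Cambrian, Ordovician, Silurian, Devonian, Carboniferous, Permian; Mesozoic: Jurassic. Paleozoic precedes Mesozoic, which precedes Cenozoic. Concatenating the groups in that era order gives oldest to youngest directly.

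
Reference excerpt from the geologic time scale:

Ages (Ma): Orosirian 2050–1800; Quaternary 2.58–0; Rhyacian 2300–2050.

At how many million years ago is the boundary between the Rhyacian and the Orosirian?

2050 Ma

The Rhyacian ends and the Orosirian begins at 2050 Ma.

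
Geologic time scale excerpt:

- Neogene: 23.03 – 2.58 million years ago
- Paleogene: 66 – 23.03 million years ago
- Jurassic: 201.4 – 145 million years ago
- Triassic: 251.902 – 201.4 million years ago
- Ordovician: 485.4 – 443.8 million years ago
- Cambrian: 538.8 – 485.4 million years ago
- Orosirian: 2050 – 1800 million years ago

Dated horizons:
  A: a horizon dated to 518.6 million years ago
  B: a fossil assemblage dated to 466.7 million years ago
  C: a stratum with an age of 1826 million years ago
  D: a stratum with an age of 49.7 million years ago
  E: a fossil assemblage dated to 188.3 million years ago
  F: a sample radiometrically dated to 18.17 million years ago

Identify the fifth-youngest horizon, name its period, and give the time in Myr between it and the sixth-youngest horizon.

Sorted youngest-first by Ma: F (18.17), D (49.7), E (188.3), B (466.7), A (518.6), C (1826).
The fifth youngest is A at 518.6 Ma, which lies in 538.8–485.4 Ma: the Cambrian.
The sixth youngest is C at 1826 Ma; separation = |518.6 − 1826| = 1307.4 Myr.

A, in the Cambrian; 1307.4 million years to C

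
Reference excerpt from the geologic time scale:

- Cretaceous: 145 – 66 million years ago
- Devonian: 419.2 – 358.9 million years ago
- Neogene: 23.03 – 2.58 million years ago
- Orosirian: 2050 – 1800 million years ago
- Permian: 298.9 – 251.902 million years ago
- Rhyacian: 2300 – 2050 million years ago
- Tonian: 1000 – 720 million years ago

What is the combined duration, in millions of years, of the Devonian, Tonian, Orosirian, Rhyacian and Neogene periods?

Each duration: Devonian = 60.3; Tonian = 280; Orosirian = 250; Rhyacian = 250; Neogene = 20.45.
Sum: 60.3 + 280 + 250 + 250 + 20.45 = 860.75 Myr.

860.75 million years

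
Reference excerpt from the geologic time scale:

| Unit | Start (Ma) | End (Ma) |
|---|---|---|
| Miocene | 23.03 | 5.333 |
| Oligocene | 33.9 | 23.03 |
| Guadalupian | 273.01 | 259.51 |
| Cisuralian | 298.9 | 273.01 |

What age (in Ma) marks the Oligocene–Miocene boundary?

23.03 Ma

The Oligocene ends and the Miocene begins at 23.03 Ma.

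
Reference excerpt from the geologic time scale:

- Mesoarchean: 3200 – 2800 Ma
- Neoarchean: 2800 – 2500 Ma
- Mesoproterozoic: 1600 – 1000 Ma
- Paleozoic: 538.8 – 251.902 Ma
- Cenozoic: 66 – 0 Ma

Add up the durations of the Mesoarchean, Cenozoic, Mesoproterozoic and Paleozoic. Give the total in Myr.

1352.898 million years

Duration is start − end for each: (3200 − 2800) + (66 − 0) + (1600 − 1000) + (538.8 − 251.902).
That is 400 + 66 + 600 + 286.898, which totals 1352.898 million years.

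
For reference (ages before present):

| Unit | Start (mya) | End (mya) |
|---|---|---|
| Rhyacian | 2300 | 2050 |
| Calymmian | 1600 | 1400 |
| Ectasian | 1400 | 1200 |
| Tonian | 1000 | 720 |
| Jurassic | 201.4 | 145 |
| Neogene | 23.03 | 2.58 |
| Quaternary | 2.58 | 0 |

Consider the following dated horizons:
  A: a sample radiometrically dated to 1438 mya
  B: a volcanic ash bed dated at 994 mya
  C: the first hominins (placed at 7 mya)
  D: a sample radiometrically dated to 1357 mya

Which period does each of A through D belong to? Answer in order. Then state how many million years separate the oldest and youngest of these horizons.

A — Calymmian; B — Tonian; C — Neogene; D — Ectasian; span 1431 million years

A: 1438 Ma lies in 1600–1400 Ma, so Calymmian.
B: 994 Ma lies in 1000–720 Ma, so Tonian.
C: 7 Ma lies in 23.03–2.58 Ma, so Neogene.
D: 1357 Ma lies in 1400–1200 Ma, so Ectasian.
Oldest = 1438 Ma, youngest = 7 Ma → span 1431 Myr.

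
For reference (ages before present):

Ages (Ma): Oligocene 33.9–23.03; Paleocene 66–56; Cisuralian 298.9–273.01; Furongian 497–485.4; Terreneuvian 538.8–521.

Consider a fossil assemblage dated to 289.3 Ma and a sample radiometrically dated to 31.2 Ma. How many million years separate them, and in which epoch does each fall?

Elapsed time: 289.3 − 31.2 = 258.1 Myr.
289.3 Ma lies within 298.9–273.01 Ma: Cisuralian.
31.2 Ma lies within 33.9–23.03 Ma: Oligocene.

258.1 million years apart; the first in the Cisuralian, the second in the Oligocene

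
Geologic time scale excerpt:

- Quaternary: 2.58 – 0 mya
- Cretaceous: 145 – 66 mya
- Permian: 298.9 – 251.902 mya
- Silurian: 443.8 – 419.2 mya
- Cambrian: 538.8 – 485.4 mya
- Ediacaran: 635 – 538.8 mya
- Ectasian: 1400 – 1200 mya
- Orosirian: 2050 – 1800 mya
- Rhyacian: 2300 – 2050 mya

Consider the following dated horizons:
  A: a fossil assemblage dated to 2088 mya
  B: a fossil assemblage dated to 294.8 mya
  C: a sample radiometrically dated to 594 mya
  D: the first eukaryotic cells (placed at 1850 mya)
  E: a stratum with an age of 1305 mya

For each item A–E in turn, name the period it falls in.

A: 2088 Ma lies in 2300–2050 Ma, so Rhyacian.
B: 294.8 Ma lies in 298.9–251.902 Ma, so Permian.
C: 594 Ma lies in 635–538.8 Ma, so Ediacaran.
D: 1850 Ma lies in 2050–1800 Ma, so Orosirian.
E: 1305 Ma lies in 1400–1200 Ma, so Ectasian.

A — Rhyacian; B — Permian; C — Ediacaran; D — Orosirian; E — Ectasian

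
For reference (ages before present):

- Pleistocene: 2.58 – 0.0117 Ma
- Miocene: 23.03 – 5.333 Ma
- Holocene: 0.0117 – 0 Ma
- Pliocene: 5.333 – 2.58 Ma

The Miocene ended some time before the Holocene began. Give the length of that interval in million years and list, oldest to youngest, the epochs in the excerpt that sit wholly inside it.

5.3213 million years; Pliocene, Pleistocene

End of Miocene = 5.333 Ma; start of Holocene = 0.0117 Ma.
Gap = 5.333 − 0.0117 = 5.3213 Myr.
Epochs wholly inside 5.333–0.0117 Ma: Pliocene (5.333–2.58), Pleistocene (2.58–0.0117).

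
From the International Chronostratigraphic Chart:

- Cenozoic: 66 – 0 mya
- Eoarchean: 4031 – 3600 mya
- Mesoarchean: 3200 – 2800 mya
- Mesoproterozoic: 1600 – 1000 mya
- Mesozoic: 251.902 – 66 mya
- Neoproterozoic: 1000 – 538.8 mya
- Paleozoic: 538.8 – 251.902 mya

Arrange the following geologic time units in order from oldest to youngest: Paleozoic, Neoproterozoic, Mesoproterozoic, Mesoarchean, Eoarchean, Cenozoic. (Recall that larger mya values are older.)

Sorting by start age (descending Ma, since larger Ma = older): Eoarchean began 4031, Mesoarchean began 3200, Mesoproterozoic began 1600, Neoproterozoic began 1000, Paleozoic began 538.8, Cenozoic began 66.

Eoarchean → Mesoarchean → Mesoproterozoic → Neoproterozoic → Paleozoic → Cenozoic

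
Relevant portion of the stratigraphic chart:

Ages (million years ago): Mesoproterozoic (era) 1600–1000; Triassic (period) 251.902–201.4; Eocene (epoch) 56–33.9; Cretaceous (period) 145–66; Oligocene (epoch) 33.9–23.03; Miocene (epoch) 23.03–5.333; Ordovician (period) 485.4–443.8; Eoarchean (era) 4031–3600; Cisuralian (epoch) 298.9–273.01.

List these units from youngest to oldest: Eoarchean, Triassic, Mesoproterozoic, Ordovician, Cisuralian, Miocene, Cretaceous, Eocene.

Miocene, Eocene, Cretaceous, Triassic, Cisuralian, Ordovician, Mesoproterozoic, Eoarchean

Sorting by start age (ascending Ma, since larger Ma = older): Miocene start 23.03, Eocene start 56, Cretaceous start 145, Triassic start 251.902, Cisuralian start 298.9, Ordovician start 485.4, Mesoproterozoic start 1600, Eoarchean start 4031.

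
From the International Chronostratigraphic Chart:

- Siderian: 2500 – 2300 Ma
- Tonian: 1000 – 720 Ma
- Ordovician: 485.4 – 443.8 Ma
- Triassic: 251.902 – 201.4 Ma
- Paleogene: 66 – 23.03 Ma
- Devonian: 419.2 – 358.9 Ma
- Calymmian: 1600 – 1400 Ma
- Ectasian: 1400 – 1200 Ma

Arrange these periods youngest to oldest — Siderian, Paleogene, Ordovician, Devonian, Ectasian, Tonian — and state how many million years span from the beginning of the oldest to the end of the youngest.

Paleogene, Devonian, Ordovician, Tonian, Ectasian, Siderian; total span 2476.97 Myr

From the excerpt: Siderian 2500–2300; Paleogene 66–23.03; Ordovician 485.4–443.8; Devonian 419.2–358.9; Ectasian 1400–1200; Tonian 1000–720 (Ma).
Larger Ma is earlier, so the oldest is Siderian and the youngest is Paleogene; youngest to oldest: Paleogene, Devonian, Ordovician, Tonian, Ectasian, Siderian.
Oldest start 2500 minus youngest end 23.03 gives 2476.97 Myr overall.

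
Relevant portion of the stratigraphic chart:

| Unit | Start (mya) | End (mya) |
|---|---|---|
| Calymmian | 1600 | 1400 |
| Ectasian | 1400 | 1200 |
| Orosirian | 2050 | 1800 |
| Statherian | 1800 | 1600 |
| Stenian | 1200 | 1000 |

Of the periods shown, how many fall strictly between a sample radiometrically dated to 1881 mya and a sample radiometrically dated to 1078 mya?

1881 Ma sits inside the Orosirian (2050–1800) and 1078 Ma inside the Stenian (1200–1000); neither of those is wholly between the two dates.
The listed periods lying completely between them are Statherian, Calymmian, Ectasian — 3 in all.

3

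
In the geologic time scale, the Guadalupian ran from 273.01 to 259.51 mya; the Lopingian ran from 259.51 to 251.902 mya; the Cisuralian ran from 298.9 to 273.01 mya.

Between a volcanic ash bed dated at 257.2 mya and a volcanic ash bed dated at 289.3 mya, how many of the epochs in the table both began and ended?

The older date is 289.3 Ma and the younger is 257.2 Ma.
Epochs with start < 289.3 and end > 257.2 Ma: Guadalupian (273.01–259.51).
That is 1 complete epoch.

1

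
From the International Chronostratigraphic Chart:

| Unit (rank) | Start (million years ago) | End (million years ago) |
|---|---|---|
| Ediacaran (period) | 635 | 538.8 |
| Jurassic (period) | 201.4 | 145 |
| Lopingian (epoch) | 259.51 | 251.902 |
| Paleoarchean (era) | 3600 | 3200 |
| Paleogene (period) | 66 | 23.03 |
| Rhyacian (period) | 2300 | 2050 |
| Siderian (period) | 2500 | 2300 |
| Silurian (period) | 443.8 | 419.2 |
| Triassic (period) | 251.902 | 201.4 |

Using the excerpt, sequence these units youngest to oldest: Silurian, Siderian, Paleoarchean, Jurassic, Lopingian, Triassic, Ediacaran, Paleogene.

Paleogene → Jurassic → Triassic → Lopingian → Silurian → Ediacaran → Siderian → Paleoarchean

The oldest of these is Paleoarchean (starts 3600 Ma) and the youngest is Paleogene (ends 23.03 Ma).
In between, by decreasing start age: Siderian (2500), Ediacaran (635), Silurian (443.8), Lopingian (259.51), Triassic (251.902), Jurassic (201.4).
Listing youngest first means reversing that sequence.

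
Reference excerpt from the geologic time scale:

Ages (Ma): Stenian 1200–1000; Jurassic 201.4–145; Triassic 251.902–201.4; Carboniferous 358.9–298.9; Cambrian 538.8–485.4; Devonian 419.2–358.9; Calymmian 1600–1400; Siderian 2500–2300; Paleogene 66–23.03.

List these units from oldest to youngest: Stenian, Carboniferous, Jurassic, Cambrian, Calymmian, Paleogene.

Calymmian, then Stenian, then Cambrian, then Carboniferous, then Jurassic, then Paleogene

Read off each span (Ma): Stenian 1200–1000; Carboniferous 358.9–298.9; Jurassic 201.4–145; Cambrian 538.8–485.4; Calymmian 1600–1400; Paleogene 66–23.03.
Larger Ma is older, so oldest→youngest is Calymmian, Stenian, Cambrian, Carboniferous, Jurassic, Paleogene.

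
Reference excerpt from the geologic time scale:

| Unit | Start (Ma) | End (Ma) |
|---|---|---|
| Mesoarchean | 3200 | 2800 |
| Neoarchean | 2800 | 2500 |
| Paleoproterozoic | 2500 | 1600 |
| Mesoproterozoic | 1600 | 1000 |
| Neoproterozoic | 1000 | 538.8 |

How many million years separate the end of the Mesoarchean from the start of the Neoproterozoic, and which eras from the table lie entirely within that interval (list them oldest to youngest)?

1800 million years; Neoarchean, Paleoproterozoic, Mesoproterozoic

The Mesoarchean closes at 2800 Ma and the Neoproterozoic opens at 1000 Ma, so the interval is 2800 − 1000 = 1800 Myr.
An era fits inside if it starts at or after 2800 Ma and ends at or before 1000 Ma; oldest first that gives Neoarchean, Paleoproterozoic, Mesoproterozoic.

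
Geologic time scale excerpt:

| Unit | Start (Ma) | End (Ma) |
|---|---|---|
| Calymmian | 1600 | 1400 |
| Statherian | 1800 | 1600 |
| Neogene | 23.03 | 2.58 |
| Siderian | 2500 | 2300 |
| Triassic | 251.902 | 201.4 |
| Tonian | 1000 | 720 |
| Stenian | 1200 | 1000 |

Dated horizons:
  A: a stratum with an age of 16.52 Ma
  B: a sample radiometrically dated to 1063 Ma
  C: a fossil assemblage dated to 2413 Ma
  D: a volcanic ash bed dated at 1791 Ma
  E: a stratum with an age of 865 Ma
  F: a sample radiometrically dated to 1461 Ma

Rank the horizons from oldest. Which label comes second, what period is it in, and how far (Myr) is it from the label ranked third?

D, in the Statherian; 330 million years to F

Larger Ma means older, so oldest first: C 2413 > D 1791 > F 1461 > B 1063 > E 865 > A 16.52.
Counting 2 along gives D (1791 Ma); the excerpt puts that inside the Statherian, 1800–1600 Ma.
Next in line is F (1461 Ma), and 1791 − 1461 = 330 Myr.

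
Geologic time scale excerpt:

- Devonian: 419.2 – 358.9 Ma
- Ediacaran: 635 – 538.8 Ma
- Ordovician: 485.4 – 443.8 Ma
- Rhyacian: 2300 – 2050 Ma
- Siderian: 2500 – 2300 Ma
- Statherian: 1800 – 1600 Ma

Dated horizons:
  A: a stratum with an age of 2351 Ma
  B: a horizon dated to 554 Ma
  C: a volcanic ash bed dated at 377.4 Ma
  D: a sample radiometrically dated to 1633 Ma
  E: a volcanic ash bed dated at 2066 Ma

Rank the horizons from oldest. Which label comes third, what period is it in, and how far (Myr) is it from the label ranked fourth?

Sorted oldest-first by Ma: A (2351), E (2066), D (1633), B (554), C (377.4).
The third oldest is D at 1633 Ma, which lies in 1800–1600 Ma: the Statherian.
The fourth oldest is B at 554 Ma; separation = |1633 − 554| = 1079 Myr.

D, in the Statherian; 1079 million years to B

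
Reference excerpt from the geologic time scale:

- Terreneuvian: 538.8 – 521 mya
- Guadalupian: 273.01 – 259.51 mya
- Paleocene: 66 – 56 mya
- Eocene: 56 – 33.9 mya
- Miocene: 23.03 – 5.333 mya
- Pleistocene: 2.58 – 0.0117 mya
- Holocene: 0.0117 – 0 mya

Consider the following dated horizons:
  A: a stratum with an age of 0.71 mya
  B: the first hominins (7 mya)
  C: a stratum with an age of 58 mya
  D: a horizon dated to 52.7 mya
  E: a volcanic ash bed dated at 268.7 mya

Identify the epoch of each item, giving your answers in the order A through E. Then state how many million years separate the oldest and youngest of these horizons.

A: 0.71 Ma lies in 2.58–0.0117 Ma, so Pleistocene.
B: 7 Ma lies in 23.03–5.333 Ma, so Miocene.
C: 58 Ma lies in 66–56 Ma, so Paleocene.
D: 52.7 Ma lies in 56–33.9 Ma, so Eocene.
E: 268.7 Ma lies in 273.01–259.51 Ma, so Guadalupian.
Oldest = 268.7 Ma, youngest = 0.71 Ma → span 267.99 Myr.

A — Pleistocene; B — Miocene; C — Paleocene; D — Eocene; E — Guadalupian; span 267.99 million years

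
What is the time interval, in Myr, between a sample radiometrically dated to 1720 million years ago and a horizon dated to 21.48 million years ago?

1720 − 21.48 = 1698.52 million years.

1698.52 million years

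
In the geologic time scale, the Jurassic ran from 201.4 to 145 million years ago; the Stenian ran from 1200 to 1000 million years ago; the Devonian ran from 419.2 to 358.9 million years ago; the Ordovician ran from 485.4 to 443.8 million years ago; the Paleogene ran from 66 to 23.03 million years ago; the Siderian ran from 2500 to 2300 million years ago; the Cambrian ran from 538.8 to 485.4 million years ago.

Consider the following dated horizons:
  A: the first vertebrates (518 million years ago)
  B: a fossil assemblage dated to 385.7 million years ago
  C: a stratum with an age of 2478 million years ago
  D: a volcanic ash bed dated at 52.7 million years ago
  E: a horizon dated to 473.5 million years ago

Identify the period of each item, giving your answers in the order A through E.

A: 518 Ma lies in 538.8–485.4 Ma, so Cambrian.
B: 385.7 Ma lies in 419.2–358.9 Ma, so Devonian.
C: 2478 Ma lies in 2500–2300 Ma, so Siderian.
D: 52.7 Ma lies in 66–23.03 Ma, so Paleogene.
E: 473.5 Ma lies in 485.4–443.8 Ma, so Ordovician.

A — Cambrian; B — Devonian; C — Siderian; D — Paleogene; E — Ordovician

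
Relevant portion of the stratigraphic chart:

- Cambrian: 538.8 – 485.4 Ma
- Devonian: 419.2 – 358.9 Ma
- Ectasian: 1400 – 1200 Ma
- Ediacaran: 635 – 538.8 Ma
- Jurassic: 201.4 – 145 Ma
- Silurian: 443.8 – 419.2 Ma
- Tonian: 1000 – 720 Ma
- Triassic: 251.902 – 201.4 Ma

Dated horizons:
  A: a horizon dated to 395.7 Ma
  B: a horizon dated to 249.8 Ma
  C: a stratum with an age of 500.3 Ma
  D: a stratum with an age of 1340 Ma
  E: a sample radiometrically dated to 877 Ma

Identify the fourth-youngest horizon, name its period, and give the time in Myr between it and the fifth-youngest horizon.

E, in the Tonian; 463 million years to D

Sorted youngest-first by Ma: B (249.8), A (395.7), C (500.3), E (877), D (1340).
The fourth youngest is E at 877 Ma, which lies in 1000–720 Ma: the Tonian.
The fifth youngest is D at 1340 Ma; separation = |877 − 1340| = 463 Myr.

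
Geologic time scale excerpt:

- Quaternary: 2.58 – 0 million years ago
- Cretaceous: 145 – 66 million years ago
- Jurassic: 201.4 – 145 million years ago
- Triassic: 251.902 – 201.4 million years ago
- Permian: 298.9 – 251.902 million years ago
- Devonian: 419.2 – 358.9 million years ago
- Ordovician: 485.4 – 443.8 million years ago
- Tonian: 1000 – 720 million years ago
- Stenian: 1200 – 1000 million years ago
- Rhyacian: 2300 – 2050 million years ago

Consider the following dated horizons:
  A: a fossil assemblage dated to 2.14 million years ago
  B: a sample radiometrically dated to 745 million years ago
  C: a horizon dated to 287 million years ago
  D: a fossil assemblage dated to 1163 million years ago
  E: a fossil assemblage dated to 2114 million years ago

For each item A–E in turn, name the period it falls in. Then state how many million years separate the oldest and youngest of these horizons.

A — Quaternary; B — Tonian; C — Permian; D — Stenian; E — Rhyacian; span 2111.86 million years

A: 2.14 Ma lies in 2.58–0 Ma, so Quaternary.
B: 745 Ma lies in 1000–720 Ma, so Tonian.
C: 287 Ma lies in 298.9–251.902 Ma, so Permian.
D: 1163 Ma lies in 1200–1000 Ma, so Stenian.
E: 2114 Ma lies in 2300–2050 Ma, so Rhyacian.
Oldest = 2114 Ma, youngest = 2.14 Ma → span 2111.86 Myr.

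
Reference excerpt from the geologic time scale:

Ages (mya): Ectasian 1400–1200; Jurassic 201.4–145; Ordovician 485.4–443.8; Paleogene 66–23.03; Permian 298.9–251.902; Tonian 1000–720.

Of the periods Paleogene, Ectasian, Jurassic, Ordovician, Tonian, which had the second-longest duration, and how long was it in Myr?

Start − end for each: Paleogene 66 − 23.03 = 42.97; Ectasian 1400 − 1200 = 200; Jurassic 201.4 − 145 = 56.4; Ordovician 485.4 − 443.8 = 41.6; Tonian 1000 − 720 = 280.
Ranking these from longest: Tonian > Ectasian > Jurassic > Paleogene > Ordovician.
Position 2 in that ranking is Ectasian, which lasted 200 Myr.

Ectasian, 200 million years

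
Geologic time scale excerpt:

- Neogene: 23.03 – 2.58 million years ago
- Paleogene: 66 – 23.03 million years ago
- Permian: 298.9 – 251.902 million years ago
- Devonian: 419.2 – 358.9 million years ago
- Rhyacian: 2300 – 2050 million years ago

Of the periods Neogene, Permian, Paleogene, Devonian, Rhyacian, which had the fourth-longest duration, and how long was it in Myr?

Start − end for each: Neogene 23.03 − 2.58 = 20.45; Permian 298.9 − 251.902 = 46.998; Paleogene 66 − 23.03 = 42.97; Devonian 419.2 − 358.9 = 60.3; Rhyacian 2300 − 2050 = 250.
Ranking these from longest: Rhyacian > Devonian > Permian > Paleogene > Neogene.
Position 4 in that ranking is Paleogene, which lasted 42.97 Myr.

Paleogene, 42.97 million years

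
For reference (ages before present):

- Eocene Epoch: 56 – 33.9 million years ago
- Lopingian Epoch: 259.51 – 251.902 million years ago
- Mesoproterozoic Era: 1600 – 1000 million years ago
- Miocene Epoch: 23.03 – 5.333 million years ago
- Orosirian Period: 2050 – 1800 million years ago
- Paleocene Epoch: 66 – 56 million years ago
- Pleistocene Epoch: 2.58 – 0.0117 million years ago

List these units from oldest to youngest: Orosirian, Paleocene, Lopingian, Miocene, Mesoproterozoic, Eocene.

Read off each span (Ma): Orosirian 2050–1800; Paleocene 66–56; Lopingian 259.51–251.902; Miocene 23.03–5.333; Mesoproterozoic 1600–1000; Eocene 56–33.9.
Larger Ma is older, so oldest→youngest is Orosirian, Mesoproterozoic, Lopingian, Paleocene, Eocene, Miocene.

Orosirian → Mesoproterozoic → Lopingian → Paleocene → Eocene → Miocene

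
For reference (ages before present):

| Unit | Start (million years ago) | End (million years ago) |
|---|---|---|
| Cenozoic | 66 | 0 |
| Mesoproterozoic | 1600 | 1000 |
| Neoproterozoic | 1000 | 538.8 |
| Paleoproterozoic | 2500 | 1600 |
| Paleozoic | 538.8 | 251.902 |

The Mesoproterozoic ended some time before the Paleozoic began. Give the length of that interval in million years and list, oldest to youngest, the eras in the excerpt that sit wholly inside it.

461.2 million years; Neoproterozoic

The Mesoproterozoic closes at 1000 Ma and the Paleozoic opens at 538.8 Ma, so the interval is 1000 − 538.8 = 461.2 Myr.
An era fits inside if it starts at or after 1000 Ma and ends at or before 538.8 Ma; oldest first that gives Neoproterozoic.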